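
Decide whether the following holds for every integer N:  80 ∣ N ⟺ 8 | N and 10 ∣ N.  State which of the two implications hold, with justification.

Only the forward implication holds.

(⇐) This fails: take N = 40. Both 8 ∣ 40 and 10 ∣ 40, yet 40 is not a multiple of 80 (since 40 = 0·80 + 40), so 80 ∤ 40.

(⇒) If 80 ∣ N, write N = 80q. Since 80 = 10·8, N = 8·(10q), so 8 ∣ N; and since 80 = 8·10, N = 10·(8q), so 10 ∣ N.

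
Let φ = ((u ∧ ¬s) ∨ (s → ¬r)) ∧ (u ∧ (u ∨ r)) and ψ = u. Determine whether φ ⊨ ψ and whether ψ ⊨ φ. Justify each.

Not equivalent: only (⇒) holds.

(→) Assume the antecedent. If r is true, the antecedent forces (r = T, u = T, s = F), and u holds there. If r is false, the antecedent forces (r = F, u = T, s = F) or (r = F, u = T, s = T), and u holds there. Either way u holds.

(←) This fails. Under r = T, u = T, s = T, the left side is false but the right side is true.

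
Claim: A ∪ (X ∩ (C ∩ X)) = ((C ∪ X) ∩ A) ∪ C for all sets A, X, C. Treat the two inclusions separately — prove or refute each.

(⊆) This inclusion fails. Take A = {1}, X = ∅, C = ∅; then 1 ∈ A ∪ (X ∩ (C ∩ X)) but 1 ∉ ((C ∪ X) ∩ A) ∪ C.

(⊇) This inclusion fails. Take A = ∅, X = ∅, C = {1}; then 1 ∈ ((C ∪ X) ∩ A) ∪ C but 1 ∉ A ∪ (X ∩ (C ∩ X)).

Both inclusions fail.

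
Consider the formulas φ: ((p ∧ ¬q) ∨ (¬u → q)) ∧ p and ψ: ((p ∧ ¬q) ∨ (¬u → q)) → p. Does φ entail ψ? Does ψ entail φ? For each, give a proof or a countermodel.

The forward direction holds; the converse fails.

[⇒] Assume the antecedent. If u is true, the antecedent forces (u = T, q = F, p = T) or (u = T, q = T, p = T), and ((p ∧ ¬q) ∨ (¬u → q)) → p holds there. If u is false, the antecedent forces (u = F, q = F, p = T) or (u = F, q = T, p = T), and ((p ∧ ¬q) ∨ (¬u → q)) → p holds there. Either way ((p ∧ ¬q) ∨ (¬u → q)) → p holds.

[⇐] This fails. Under u = F, q = F, p = F, the left side is false but the right side is true.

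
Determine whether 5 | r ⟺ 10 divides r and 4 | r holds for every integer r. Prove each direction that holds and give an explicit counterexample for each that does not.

Only the converse holds.

(→) This fails: take r = 5. Certainly 5 ∣ 5, but 10 ∤ 5.

(←) Suppose 10 ∣ r and 4 ∣ r. Any common multiple of 10 and 4 is a multiple of their lcm; here lcm(10, 4) = 10·4/gcd(10, 4) = 40/2 = 20, so 20 ∣ r. Since 5 ∣ 20, it follows that 5 ∣ r.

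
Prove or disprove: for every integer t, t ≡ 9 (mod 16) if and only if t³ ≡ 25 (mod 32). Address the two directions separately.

(←) The residues r modulo 32 with r³ ≡ 25 (mod 32) are exactly {9}, and each is ≡ 9 (mod 16).

(→) This fails: take t = 25. Then 25 ≡ 9 (mod 16), but 25³ = 15625 ≡ 9 (mod 32), not 25.

Only the reverse direction holds.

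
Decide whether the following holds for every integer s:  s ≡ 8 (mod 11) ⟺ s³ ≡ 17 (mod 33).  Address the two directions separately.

Not equivalent: only (⇐) holds.

(→) This fails: take s = 19. Then 19 ≡ 8 (mod 11), but 19³ = 6859 ≡ 28 (mod 33), not 17.

(←) Conversely, the residues r modulo 33 with r³ ≡ 17 (mod 33) are exactly {8}, and each is ≡ 8 (mod 11).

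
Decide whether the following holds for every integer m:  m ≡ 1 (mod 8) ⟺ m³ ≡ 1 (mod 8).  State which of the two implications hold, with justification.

Forward direction. Suppose m ≡ 1 (mod 8). Write m = 8j + 1. Then (8j + 1)³ = 512j³ + 192j² + 24j + 1 = 8(64j³ + 24j² + 3j) + 1, so m³ ≡ 1 (mod 8).

Converse. Suppose m³ ≡ 1 (mod 8). The only residue r in {0, …, 7} with r³ ≡ 1 (mod 8) is r = 1, so m ≡ 1 (mod 8).

Both directions hold; the statement is true.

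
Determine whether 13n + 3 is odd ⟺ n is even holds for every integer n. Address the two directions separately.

Both directions hold.

(⟹) Suppose 13n + 3 is odd. Since 13 is odd, 13n and n have the same parity, so 13n + 3 ≡ n + 3 (mod 2). As 3 is odd, 13n + 3 is odd exactly when n is even. Thus n is even.

(⟸) Conversely, suppose n is even; write n = 2j. Then 13n + 3 = 13·(2j) + 3 = 2·13j + 3, which is odd.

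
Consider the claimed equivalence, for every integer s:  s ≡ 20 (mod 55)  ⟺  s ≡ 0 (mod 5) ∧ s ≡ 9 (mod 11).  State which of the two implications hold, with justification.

Both implications hold.

Forward direction. Suppose s ≡ 20 (mod 55); write s = 55j + 20. Since 5 ∣ 55, reducing mod 5 gives s ≡ 20 ≡ 0 (mod 5); since 11 ∣ 55, reducing mod 11 gives s ≡ 20 ≡ 9 (mod 11).

Converse. If s ≡ 0 (mod 5) and s ≡ 9 (mod 11), then by the Chinese remainder theorem s ≡ 20 (mod 55). This is exactly s ≡ 20 (mod 55).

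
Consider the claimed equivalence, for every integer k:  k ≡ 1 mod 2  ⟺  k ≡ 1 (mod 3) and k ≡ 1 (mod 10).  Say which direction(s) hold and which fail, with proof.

The forward direction fails; the converse holds.

(→) This fails: k = 3 gives 3 ≡ 1 (mod 2) but 3 ≡ 0 (mod 3), so the conjunction on the right does not hold.

(←) Conversely, if k ≡ 1 (mod 3) and k ≡ 1 (mod 10), then by the Chinese remainder theorem k ≡ 1 (mod 30). Since 1 ≡ 1 (mod 2) and 2 ∣ 30, we get k ≡ 1 (mod 2).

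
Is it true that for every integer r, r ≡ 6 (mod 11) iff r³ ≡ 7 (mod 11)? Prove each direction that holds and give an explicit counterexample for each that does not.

The biconditional holds.

Forward direction. Suppose r ≡ 6 (mod 11). Write r = 11j + 6. Then (11j + 6)³ = 1331j³ + 2178j² + 1188j + 216 = 11(121j³ + 198j² + 108j + 19) + 7, so r³ ≡ 7 (mod 11).

Converse. Suppose r³ ≡ 7 (mod 11). The only residue r in {0, …, 10} with r³ ≡ 7 (mod 11) is r = 6, so r ≡ 6 (mod 11).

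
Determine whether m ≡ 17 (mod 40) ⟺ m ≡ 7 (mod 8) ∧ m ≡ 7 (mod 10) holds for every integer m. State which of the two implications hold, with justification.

Forward direction. This fails: m = 17 gives 17 ≡ 17 (mod 40) but 17 ≡ 1 (mod 8), so the conjunction on the right does not hold.

Converse. This fails: m = 7 satisfies both congruences on the right (7 ≡ 7 mod 8 and 7 ≡ 7 mod 10) yet 7 ≡ 7 (mod 40), not 17.

Neither direction holds.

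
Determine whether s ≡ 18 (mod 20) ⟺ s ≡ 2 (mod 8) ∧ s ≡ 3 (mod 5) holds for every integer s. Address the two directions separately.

Only the reverse direction holds.

Forward direction. This fails: s = 38 gives 38 ≡ 18 (mod 20) but 38 ≡ 6 (mod 8), so the conjunction on the right does not hold.

Converse. If s ≡ 2 (mod 8) and s ≡ 3 (mod 5), then by the Chinese remainder theorem s ≡ 18 (mod 40). Since 18 ≡ 18 (mod 20) and 20 ∣ 40, we get s ≡ 18 (mod 20).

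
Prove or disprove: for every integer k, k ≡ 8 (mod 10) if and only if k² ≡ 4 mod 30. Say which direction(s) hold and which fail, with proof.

Neither direction holds.

Forward direction. This fails: take k = 18. Then 18 ≡ 8 (mod 10), but 18² = 324 ≡ 24 (mod 30), not 4.

Converse. This fails: take k = 2. Then 2² = 4 ≡ 4 (mod 30), yet 2 ≡ 2 (mod 10), not 8.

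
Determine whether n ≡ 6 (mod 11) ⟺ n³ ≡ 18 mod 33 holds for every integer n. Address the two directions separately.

(←) The residues r modulo 33 with r³ ≡ 18 (mod 33) are exactly {6}, and each is ≡ 6 (mod 11).

(→) This fails: take n = 17. Then 17 ≡ 6 (mod 11), but 17³ = 4913 ≡ 29 (mod 33), not 18.

(⇒) fails; (⇐) holds.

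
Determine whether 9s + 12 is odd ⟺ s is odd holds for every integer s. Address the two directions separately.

Both directions hold.

[⇒] Suppose 9s + 12 is odd. Since 9 is odd, 9s and s have the same parity, so 9s + 12 ≡ s + 12 (mod 2). As 12 is even, 9s + 12 is odd exactly when s is odd. Thus s is odd.

[⇐] Conversely, suppose s is odd; write s = 2j + 1. Then 9s + 12 = 9·(2j + 1) + 12 = 2·9j + 21, which is odd.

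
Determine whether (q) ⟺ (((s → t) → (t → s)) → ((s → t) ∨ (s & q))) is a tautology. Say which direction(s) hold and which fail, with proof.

Forward direction. Assume the antecedent. If q is true, the consequent reduces to true regardless of the other variables. If q is false, the antecedent cannot hold. Either way the consequent holds.

Converse. This fails. Under q = F, s = F, t = F, the left side is false but the right side is true.

The forward direction holds; the converse fails.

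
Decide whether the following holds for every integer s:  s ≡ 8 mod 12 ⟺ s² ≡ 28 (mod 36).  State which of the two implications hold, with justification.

[⇒] This fails: take s = 20. Then 20 ≡ 8 (mod 12), but 20² = 400 ≡ 4 (mod 36), not 28.

[⇐] This fails: take s = 10. Then 10² = 100 ≡ 28 (mod 36), yet 10 ≡ 10 (mod 12), not 8.

Neither direction holds.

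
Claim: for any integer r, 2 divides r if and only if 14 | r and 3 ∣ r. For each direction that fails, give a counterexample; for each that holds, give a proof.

[⇒] This fails: take r = 2. Certainly 2 ∣ 2, but 14 ∤ 2.

[⇐] Suppose 14 ∣ r and 3 ∣ r. Any common multiple of 14 and 3 is a multiple of their lcm; here gcd(14, 3) = 1, so lcm(14, 3) = 14·3 = 42, so 42 ∣ r. Since 2 ∣ 42, it follows that 2 ∣ r.

Not equivalent: only (⇐) holds.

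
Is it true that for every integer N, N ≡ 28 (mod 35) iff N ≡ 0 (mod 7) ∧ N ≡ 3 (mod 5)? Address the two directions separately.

(←) If N ≡ 0 (mod 7) and N ≡ 3 (mod 5), then by the Chinese remainder theorem N ≡ 28 (mod 35). This is exactly N ≡ 28 (mod 35).

(→) Suppose N ≡ 28 (mod 35); write N = 35j + 28. Since 7 ∣ 35, reducing mod 7 gives N ≡ 28 ≡ 0 (mod 7); since 5 ∣ 35, reducing mod 5 gives N ≡ 28 ≡ 3 (mod 5).

Both directions hold; the statement is true.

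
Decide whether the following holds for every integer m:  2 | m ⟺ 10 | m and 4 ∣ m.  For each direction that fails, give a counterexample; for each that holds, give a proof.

(⇒) This fails: take m = 2. Certainly 2 ∣ 2, but 10 ∤ 2.

(⇐) Suppose 10 ∣ m and 4 ∣ m. Any common multiple of 10 and 4 is a multiple of their lcm; here lcm(10, 4) = 10·4/gcd(10, 4) = 40/2 = 20, so 20 ∣ m. Since 2 ∣ 20, it follows that 2 ∣ m.

The forward direction fails; the converse holds.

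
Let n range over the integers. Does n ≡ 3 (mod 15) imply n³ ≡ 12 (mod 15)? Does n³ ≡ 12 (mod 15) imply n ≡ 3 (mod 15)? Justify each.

Both implications hold.

Forward direction. Suppose n ≡ 3 (mod 15). Write n = 15j + 3. Then (15j + 3)³ = 3375j³ + 2025j² + 405j + 27 = 15(225j³ + 135j² + 27j + 1) + 12, so n³ ≡ 12 (mod 15).

Converse. Suppose n³ ≡ 12 (mod 15). The only residue r in {0, …, 14} with r³ ≡ 12 (mod 15) is r = 3, so n ≡ 3 (mod 15).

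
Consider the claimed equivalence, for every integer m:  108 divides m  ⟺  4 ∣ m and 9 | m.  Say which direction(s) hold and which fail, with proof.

(⟹) If 108 ∣ m, write m = 108q. Since 108 = 27·4, m = 4·(27q), so 4 ∣ m; and since 108 = 12·9, m = 9·(12q), so 9 ∣ m.

(⟸) This fails: take m = 36. Both 4 ∣ 36 and 9 ∣ 36, yet 36 is not a multiple of 108 (since 36 = 0·108 + 36), so 108 ∤ 36.

Only the forward implication holds.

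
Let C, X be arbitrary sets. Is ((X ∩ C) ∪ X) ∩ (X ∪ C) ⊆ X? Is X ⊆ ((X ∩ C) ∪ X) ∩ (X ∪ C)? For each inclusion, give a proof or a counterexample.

Forward inclusion. Let x ∈ ((X ∩ C) ∪ X) ∩ (X ∪ C). Then either x ∈ X and x ∉ C; or x ∈ C ∩ X. In each case x ∈ X, so ((X ∩ C) ∪ X) ∩ (X ∪ C) ⊆ X.

Reverse inclusion. Let x ∈ X. Then either x ∈ X and x ∉ C; or x ∈ C ∩ X. In each case x ∈ ((X ∩ C) ∪ X) ∩ (X ∪ C), so X ⊆ ((X ∩ C) ∪ X) ∩ (X ∪ C).

The two sets are equal.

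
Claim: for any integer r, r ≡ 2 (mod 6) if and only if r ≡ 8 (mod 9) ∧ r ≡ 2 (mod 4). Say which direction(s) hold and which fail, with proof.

Not equivalent: only (⇐) holds.

(→) This fails: r = 32 gives 32 ≡ 2 (mod 6) but 32 ≡ 5 (mod 9), so the conjunction on the right does not hold.

(←) Conversely, if r ≡ 8 (mod 9) and r ≡ 2 (mod 4), then by the Chinese remainder theorem r ≡ 26 (mod 36). Since 26 ≡ 2 (mod 6) and 6 ∣ 36, we get r ≡ 2 (mod 6).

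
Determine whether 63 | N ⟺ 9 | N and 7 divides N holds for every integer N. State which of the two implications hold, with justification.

(⇒) If 63 ∣ N, write N = 63q. Since 63 = 7·9, N = 9·(7q), so 9 ∣ N; and since 63 = 9·7, N = 7·(9q), so 7 ∣ N.

(⇐) Suppose 9 ∣ N and 7 ∣ N. Any common multiple of 9 and 7 is a multiple of their lcm; here gcd(9, 7) = 1, so lcm(9, 7) = 9·7 = 63, so 63 ∣ N.

Both directions hold; the statement is true.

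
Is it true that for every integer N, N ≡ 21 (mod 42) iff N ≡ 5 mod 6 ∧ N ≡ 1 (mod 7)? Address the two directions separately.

(⇒) This fails: N = 21 gives 21 ≡ 21 (mod 42) but 21 ≡ 3 (mod 6), so the conjunction on the right does not hold.

(⇐) This fails: N = 29 satisfies both congruences on the right (29 ≡ 5 mod 6 and 29 ≡ 1 mod 7) yet 29 ≡ 29 (mod 42), not 21.

(⇒) fails and (⇐) fails.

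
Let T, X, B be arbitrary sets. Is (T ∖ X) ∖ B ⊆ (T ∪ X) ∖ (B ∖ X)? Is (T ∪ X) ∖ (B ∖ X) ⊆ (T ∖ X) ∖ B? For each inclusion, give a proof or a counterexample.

(⊆) holds; (⊇) fails.

(⟹) Let x ∈ (T ∖ X) ∖ B. Then x ∈ T and x ∉ X, B, from which x ∈ (T ∪ X) ∖ (B ∖ X).

(⟸) This inclusion fails. Take T = ∅, X = {1}, B = ∅; then 1 ∈ (T ∪ X) ∖ (B ∖ X) but 1 ∉ (T ∖ X) ∖ B.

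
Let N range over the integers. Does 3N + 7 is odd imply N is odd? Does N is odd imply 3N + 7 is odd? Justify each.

(⇒) This fails: N = 4 gives 3N + 7 = 19, which is odd, but 4 is even, not odd.

(⇐) This also fails: N = 1 is odd, but 3N + 7 = 10 is even, not odd.

Neither implication holds.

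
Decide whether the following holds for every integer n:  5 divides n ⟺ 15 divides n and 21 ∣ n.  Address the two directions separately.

Forward direction. This fails: take n = 5. Certainly 5 ∣ 5, but 15 ∤ 5.

Converse. Suppose 15 ∣ n and 21 ∣ n. Any common multiple of 15 and 21 is a multiple of their lcm; here lcm(15, 21) = 15·21/gcd(15, 21) = 315/3 = 105, so 105 ∣ n. Since 5 ∣ 105, it follows that 5 ∣ n.

Only the converse holds.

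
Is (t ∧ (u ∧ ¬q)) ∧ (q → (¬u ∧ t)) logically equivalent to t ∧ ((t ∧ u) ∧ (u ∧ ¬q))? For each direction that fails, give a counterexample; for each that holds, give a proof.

Both directions hold; the statement is true.

[⇒] Assume the antecedent. If t is true, the antecedent forces (t = T, u = T, q = F), and t ∧ ((t ∧ u) ∧ (u ∧ ¬q)) holds there. If t is false, the antecedent cannot hold. Either way t ∧ ((t ∧ u) ∧ (u ∧ ¬q)) holds.

[⇐] Assume the antecedent. If t is true, the antecedent forces (t = T, u = T, q = F), and the consequent holds there. If t is false, the antecedent cannot hold. Either way the consequent holds.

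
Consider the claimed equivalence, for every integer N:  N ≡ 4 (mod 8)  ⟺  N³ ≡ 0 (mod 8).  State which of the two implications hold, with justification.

(⟹) Suppose N ≡ 4 (mod 8). Write N = 8j + 4. Then (8j + 4)³ = 512j³ + 768j² + 384j + 64 = 8(64j³ + 96j² + 48j + 8) + 0, so N³ ≡ 0 (mod 8).

(⟸) This fails: take N = 0. Then 0³ = 0 ≡ 0 (mod 8), yet 0 ≡ 0 (mod 8), not 4.

The forward direction holds; the converse fails.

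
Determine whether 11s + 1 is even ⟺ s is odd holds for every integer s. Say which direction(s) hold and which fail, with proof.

Both directions hold; the statement is true.

(←) Suppose s is odd; write s = 2j + 1. Then 11s + 1 = 11·(2j + 1) + 1 = 2·11j + 12, which is even.

(→) Suppose 11s + 1 is even. Since 11 is odd, 11s and s have the same parity, so 11s + 1 ≡ s + 1 (mod 2). As 1 is odd, 11s + 1 is even exactly when s is odd. Thus s is odd.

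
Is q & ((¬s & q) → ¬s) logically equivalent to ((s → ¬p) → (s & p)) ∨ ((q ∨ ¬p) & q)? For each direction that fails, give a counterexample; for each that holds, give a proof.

Only the forward implication holds.

Forward direction. Assume the antecedent. If q is true, the consequent reduces to true regardless of the other variables. If q is false, the antecedent cannot hold. Either way the consequent holds.

Converse. This fails. Under q = F, s = T, p = T, the left side is false but the right side is true.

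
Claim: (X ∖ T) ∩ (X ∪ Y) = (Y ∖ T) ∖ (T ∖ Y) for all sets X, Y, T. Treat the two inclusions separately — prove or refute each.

Forward inclusion. This inclusion fails. Take X = {1}, Y = ∅, T = ∅; then 1 ∈ (X ∖ T) ∩ (X ∪ Y) but 1 ∉ (Y ∖ T) ∖ (T ∖ Y).

Reverse inclusion. This inclusion fails. Take X = ∅, Y = {1}, T = ∅; then 1 ∈ (Y ∖ T) ∖ (T ∖ Y) but 1 ∉ (X ∖ T) ∩ (X ∪ Y).

Neither inclusion holds.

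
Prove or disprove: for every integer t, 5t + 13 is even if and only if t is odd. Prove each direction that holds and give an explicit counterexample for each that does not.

The biconditional holds.

[⇐] Suppose t is odd; write t = 2j + 1. Then 5t + 13 = 5·(2j + 1) + 13 = 2·5j + 18, which is even.

[⇒] Suppose 5t + 13 is even. Since 5 is odd, 5t and t have the same parity, so 5t + 13 ≡ t + 13 (mod 2). As 13 is odd, 5t + 13 is even exactly when t is odd. Thus t is odd.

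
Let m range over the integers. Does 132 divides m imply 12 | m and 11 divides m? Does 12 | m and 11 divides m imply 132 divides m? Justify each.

Both implications hold.

Forward direction. If 132 ∣ m, write m = 132q. Since 132 = 11·12, m = 12·(11q), so 12 ∣ m; and since 132 = 12·11, m = 11·(12q), so 11 ∣ m.

Converse. Suppose 12 ∣ m and 11 ∣ m. Any common multiple of 12 and 11 is a multiple of their lcm; here gcd(12, 11) = 1, so lcm(12, 11) = 12·11 = 132, so 132 ∣ m.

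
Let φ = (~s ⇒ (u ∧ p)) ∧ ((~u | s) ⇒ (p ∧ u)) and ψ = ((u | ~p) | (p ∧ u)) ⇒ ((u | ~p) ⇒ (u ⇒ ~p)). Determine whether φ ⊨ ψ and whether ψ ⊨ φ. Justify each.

(⇒) This fails. Under u = T, s = F, p = T, the left side is true but the right side is false.

(⇐) This fails. Under u = F, s = F, p = F, the left side is false but the right side is true.

(⇒) fails and (⇐) fails.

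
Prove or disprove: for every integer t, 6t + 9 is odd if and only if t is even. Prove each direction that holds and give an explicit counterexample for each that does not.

(→) This fails: take t = 1. Then 6t + 9 = 15, which is odd, yet t = 1 is odd, not even.

(←) Suppose t is even. Since 6 is even, 6t is even for every t, so 6t + 9 has the same parity as 9, which is odd. Hence 6t + 9 is odd.

Only the reverse direction holds.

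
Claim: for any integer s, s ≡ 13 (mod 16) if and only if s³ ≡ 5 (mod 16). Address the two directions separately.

Both directions hold.

(⟹) Suppose s ≡ 13 (mod 16). Write s = 16j + 13. Then (16j + 13)³ = 4096j³ + 9984j² + 8112j + 2197 = 16(256j³ + 624j² + 507j + 137) + 5, so s³ ≡ 5 (mod 16).

(⟸) Conversely, suppose s³ ≡ 5 (mod 16). The only residue r in {0, …, 15} with r³ ≡ 5 (mod 16) is r = 13, so s ≡ 13 (mod 16).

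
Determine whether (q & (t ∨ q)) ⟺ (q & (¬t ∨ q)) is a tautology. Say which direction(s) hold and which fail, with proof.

Converse. Assume the antecedent. If q is true, q & (t ∨ q) reduces to true regardless of the other variables. If q is false, the antecedent cannot hold. Either way q & (t ∨ q) holds.

Forward direction. Assume the antecedent. If q is true, q & (¬t ∨ q) reduces to true regardless of the other variables. If q is false, the antecedent cannot hold. Either way q & (¬t ∨ q) holds.

Equivalent; both directions hold.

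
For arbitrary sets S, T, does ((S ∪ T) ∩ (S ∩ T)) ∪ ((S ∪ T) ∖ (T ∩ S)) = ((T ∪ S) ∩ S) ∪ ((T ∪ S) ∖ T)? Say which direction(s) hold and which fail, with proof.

Only the reverse inclusion holds.

(⊆) This inclusion fails. Take S = ∅, T = {1}; then 1 ∈ ((S ∪ T) ∩ (S ∩ T)) ∪ ((S ∪ T) ∖ (T ∩ S)) but 1 ∉ ((T ∪ S) ∩ S) ∪ ((T ∪ S) ∖ T).

(⊇) Let x ∈ ((T ∪ S) ∩ S) ∪ ((T ∪ S) ∖ T). Then either x ∈ S and x ∉ T; or x ∈ S ∩ T. In each case x ∈ ((S ∪ T) ∩ (S ∩ T)) ∪ ((S ∪ T) ∖ (T ∩ S)), so ((T ∪ S) ∩ S) ∪ ((T ∪ S) ∖ T) ⊆ ((S ∪ T) ∩ (S ∩ T)) ∪ ((S ∪ T) ∖ (T ∩ S)).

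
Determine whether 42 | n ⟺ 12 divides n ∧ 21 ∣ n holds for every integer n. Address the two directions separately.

(→) This fails: take n = 42. Certainly 42 ∣ 42, but 12 ∤ 42.

(←) Suppose 12 ∣ n and 21 ∣ n. Any common multiple of 12 and 21 is a multiple of their lcm; here lcm(12, 21) = 12·21/gcd(12, 21) = 252/3 = 84, so 84 ∣ n. Since 42 ∣ 84, it follows that 42 ∣ n.

Not equivalent: only (⇐) holds.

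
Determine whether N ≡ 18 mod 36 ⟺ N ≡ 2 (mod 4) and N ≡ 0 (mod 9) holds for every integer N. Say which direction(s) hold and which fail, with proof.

Equivalent; both directions hold.

(→) Suppose N ≡ 18 (mod 36); write N = 36j + 18. Since 4 ∣ 36, reducing mod 4 gives N ≡ 18 ≡ 2 (mod 4); since 9 ∣ 36, reducing mod 9 gives N ≡ 18 ≡ 0 (mod 9).

(←) Conversely, if N ≡ 2 (mod 4) and N ≡ 0 (mod 9), then by the Chinese remainder theorem N ≡ 18 (mod 36). This is exactly N ≡ 18 (mod 36).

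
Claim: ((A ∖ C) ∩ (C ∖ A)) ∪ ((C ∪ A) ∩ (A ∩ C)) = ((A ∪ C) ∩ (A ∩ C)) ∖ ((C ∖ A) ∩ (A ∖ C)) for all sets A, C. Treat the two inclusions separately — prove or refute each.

Both inclusions hold.

(⊆) Let x ∈ ((A ∖ C) ∩ (C ∖ A)) ∪ ((C ∪ A) ∩ (A ∩ C)). Then x ∈ A ∩ C, from which x ∈ ((A ∪ C) ∩ (A ∩ C)) ∖ ((C ∖ A) ∩ (A ∖ C)).

(⊇) Let x ∈ ((A ∪ C) ∩ (A ∩ C)) ∖ ((C ∖ A) ∩ (A ∖ C)). Then x ∈ A ∩ C, from which x ∈ ((A ∖ C) ∩ (C ∖ A)) ∪ ((C ∪ A) ∩ (A ∩ C)).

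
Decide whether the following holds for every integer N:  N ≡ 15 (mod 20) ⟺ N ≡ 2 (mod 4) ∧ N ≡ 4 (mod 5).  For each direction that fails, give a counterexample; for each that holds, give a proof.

(→) This fails: N = 15 gives 15 ≡ 15 (mod 20) but 15 ≡ 3 (mod 4), so the conjunction on the right does not hold.

(←) This fails: N = 14 satisfies both congruences on the right (14 ≡ 2 mod 4 and 14 ≡ 4 mod 5) yet 14 ≡ 14 (mod 20), not 15.

Both directions fail.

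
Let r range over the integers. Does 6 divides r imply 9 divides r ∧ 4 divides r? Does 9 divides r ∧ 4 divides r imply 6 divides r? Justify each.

[⇒] This fails: take r = 6. Certainly 6 ∣ 6, but 9 ∤ 6.

[⇐] Suppose 9 ∣ r and 4 ∣ r. Any common multiple of 9 and 4 is a multiple of their lcm; here gcd(9, 4) = 1, so lcm(9, 4) = 9·4 = 36, so 36 ∣ r. Since 6 ∣ 36, it follows that 6 ∣ r.

The forward direction fails; the converse holds.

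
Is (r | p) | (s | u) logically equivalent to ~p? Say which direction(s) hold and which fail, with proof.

Neither implication holds.

(⇒) This fails. Under s = F, p = T, r = F, u = F, the left side is true but the right side is false.

(⇐) This fails. Under s = F, p = F, r = F, u = F, the left side is false but the right side is true.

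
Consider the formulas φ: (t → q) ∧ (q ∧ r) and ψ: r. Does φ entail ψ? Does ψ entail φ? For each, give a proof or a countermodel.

[⇒] Assume the antecedent. If t is true, the antecedent forces (t = T, r = T, q = T), and r holds there. If t is false, the antecedent forces (t = F, r = T, q = T), and r holds there. Either way r holds.

[⇐] This fails. Under t = F, r = T, q = F, the left side is false but the right side is true.

The forward direction holds; the converse fails.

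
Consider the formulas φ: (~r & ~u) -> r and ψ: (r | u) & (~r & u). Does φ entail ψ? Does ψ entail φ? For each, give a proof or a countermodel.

Not equivalent: only (⇐) holds.

Forward direction. This fails. Under u = F, r = T, the left side is true but the right side is false.

Converse. Assume the antecedent. If u is true, (~r & ~u) -> r reduces to true regardless of the other variables. If u is false, the antecedent cannot hold. Either way (~r & ~u) -> r holds.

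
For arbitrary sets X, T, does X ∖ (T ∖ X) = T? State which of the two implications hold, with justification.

Neither inclusion holds.

(⟹) This inclusion fails. Take X = {1}, T = ∅; then 1 ∈ X ∖ (T ∖ X) but 1 ∉ T.

(⟸) This inclusion fails. Take X = ∅, T = {1}; then 1 ∈ T but 1 ∉ X ∖ (T ∖ X).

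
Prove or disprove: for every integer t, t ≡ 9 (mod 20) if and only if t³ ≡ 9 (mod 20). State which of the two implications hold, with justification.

Both directions hold.

Forward direction. Suppose t ≡ 9 (mod 20). Write t = 20j + 9. Then (20j + 9)³ = 8000j³ + 10800j² + 4860j + 729 = 20(400j³ + 540j² + 243j + 36) + 9, so t³ ≡ 9 (mod 20).

Converse. Suppose t³ ≡ 9 (mod 20). The only residue r in {0, …, 19} with r³ ≡ 9 (mod 20) is r = 9, so t ≡ 9 (mod 20).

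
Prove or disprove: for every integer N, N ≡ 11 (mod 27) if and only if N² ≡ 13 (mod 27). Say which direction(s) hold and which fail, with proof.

The forward direction holds; the converse fails.

[⇐] This fails: take N = 16. Then 16² = 256 ≡ 13 (mod 27), yet 16 ≡ 16 (mod 27), not 11.

[⇒] Suppose N ≡ 11 (mod 27). Write N = 27j + 11. Then (27j + 11)² = 729j² + 594j + 121 = 27(27j² + 22j + 4) + 13, so N² ≡ 13 (mod 27).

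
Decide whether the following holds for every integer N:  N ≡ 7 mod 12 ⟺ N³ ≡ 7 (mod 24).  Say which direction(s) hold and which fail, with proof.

(⟹) This fails: take N = 19. Then 19 ≡ 7 (mod 12), but 19³ = 6859 ≡ 19 (mod 24), not 7.

(⟸) Conversely, the residues r modulo 24 with r³ ≡ 7 (mod 24) are exactly {7}, and each is ≡ 7 (mod 12).

Not equivalent: only (⇐) holds.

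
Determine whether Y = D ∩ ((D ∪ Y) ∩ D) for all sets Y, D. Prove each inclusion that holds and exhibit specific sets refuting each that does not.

(⊆) fails and (⊇) fails.

Forward inclusion. This inclusion fails. Take Y = {1}, D = ∅; then 1 ∈ Y but 1 ∉ D ∩ ((D ∪ Y) ∩ D).

Reverse inclusion. This inclusion fails. Take Y = ∅, D = {1}; then 1 ∈ D ∩ ((D ∪ Y) ∩ D) but 1 ∉ Y.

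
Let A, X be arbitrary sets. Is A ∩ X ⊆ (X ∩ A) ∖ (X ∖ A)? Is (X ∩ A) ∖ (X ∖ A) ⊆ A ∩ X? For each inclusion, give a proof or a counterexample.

(⟸) Let x ∈ (X ∩ A) ∖ (X ∖ A). Then x ∈ A ∩ X, from which x ∈ A ∩ X.

(⟹) Let x ∈ A ∩ X. Then x ∈ A ∩ X, from which x ∈ (X ∩ A) ∖ (X ∖ A).

Both inclusions hold; the sets are equal.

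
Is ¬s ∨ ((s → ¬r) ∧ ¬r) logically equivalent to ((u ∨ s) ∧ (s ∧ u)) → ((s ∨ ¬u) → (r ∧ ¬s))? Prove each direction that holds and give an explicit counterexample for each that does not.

(→) This fails. Under u = T, r = F, s = T, the left side is true but the right side is false.

(←) This fails. Under u = F, r = T, s = T, the left side is false but the right side is true.

Neither implication holds.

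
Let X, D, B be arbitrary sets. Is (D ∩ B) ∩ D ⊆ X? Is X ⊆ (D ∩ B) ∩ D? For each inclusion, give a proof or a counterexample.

(⟹) This inclusion fails. Take X = ∅, D = {1}, B = {1}; then 1 ∈ (D ∩ B) ∩ D but 1 ∉ X.

(⟸) This inclusion fails. Take X = {1}, D = ∅, B = ∅; then 1 ∈ X but 1 ∉ (D ∩ B) ∩ D.

Neither inclusion holds.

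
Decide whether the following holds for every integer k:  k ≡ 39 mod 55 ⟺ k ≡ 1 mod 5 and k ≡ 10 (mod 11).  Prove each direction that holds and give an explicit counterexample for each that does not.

Forward direction. This fails: k = 39 gives 39 ≡ 39 (mod 55) but 39 ≡ 4 (mod 5), so the conjunction on the right does not hold.

Converse. This fails: k = 21 satisfies both congruences on the right (21 ≡ 1 mod 5 and 21 ≡ 10 mod 11) yet 21 ≡ 21 (mod 55), not 39.

Neither direction holds.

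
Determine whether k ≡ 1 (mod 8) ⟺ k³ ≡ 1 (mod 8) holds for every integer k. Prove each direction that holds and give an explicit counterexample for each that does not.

Converse. For the converse, argue contrapositively. If k ≢ 1 (mod 8), then k is congruent to one of 0, 2, 3, 4, 5, 6, 7 modulo 8, and these give k³ ≡ 0, 0, 3, 0, 5, 0, 7 respectively — never 1.

Forward direction. Suppose k ≡ 1 (mod 8). Write k = 8j + 1. Then (8j + 1)³ = 512j³ + 192j² + 24j + 1 = 8(64j³ + 24j² + 3j) + 1, so k³ ≡ 1 (mod 8).

Equivalent; both directions hold.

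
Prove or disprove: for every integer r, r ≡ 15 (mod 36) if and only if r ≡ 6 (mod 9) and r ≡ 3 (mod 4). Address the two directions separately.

Equivalent; both directions hold.

(⇒) Suppose r ≡ 15 (mod 36); write r = 36j + 15. Since 9 ∣ 36, reducing mod 9 gives r ≡ 15 ≡ 6 (mod 9); since 4 ∣ 36, reducing mod 4 gives r ≡ 15 ≡ 3 (mod 4).

(⇐) Conversely, if r ≡ 6 (mod 9) and r ≡ 3 (mod 4), then by the Chinese remainder theorem r ≡ 15 (mod 36). This is exactly r ≡ 15 (mod 36).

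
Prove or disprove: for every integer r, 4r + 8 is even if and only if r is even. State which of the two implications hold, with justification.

[⇒] This fails: take r = 3. Then 4r + 8 = 20, which is even, yet r = 3 is odd, not even.

[⇐] Suppose r is even. Since 4 is even, 4r is even for every r, so 4r + 8 has the same parity as 8, which is even. Hence 4r + 8 is even.

Only the converse holds.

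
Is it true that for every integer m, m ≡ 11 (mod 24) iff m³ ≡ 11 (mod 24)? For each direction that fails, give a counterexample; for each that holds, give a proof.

Both directions hold; the statement is true.

(⟸) Suppose m³ ≡ 11 (mod 24). The only residue r in {0, …, 23} with r³ ≡ 11 (mod 24) is r = 11, so m ≡ 11 (mod 24).

(⟹) Suppose m ≡ 11 (mod 24). Write m = 24j + 11. Then (24j + 11)³ = 13824j³ + 19008j² + 8712j + 1331 = 24(576j³ + 792j² + 363j + 55) + 11, so m³ ≡ 11 (mod 24).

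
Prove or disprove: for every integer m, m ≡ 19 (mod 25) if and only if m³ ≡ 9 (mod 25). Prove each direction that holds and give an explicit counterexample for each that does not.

The biconditional holds.

(⇒) Suppose m ≡ 19 (mod 25). Write m = 25j + 19. Then (25j + 19)³ = 15625j³ + 35625j² + 27075j + 6859 = 25(625j³ + 1425j² + 1083j + 274) + 9, so m³ ≡ 9 (mod 25).

(⇐) Conversely, suppose m³ ≡ 9 (mod 25). The only residue r in {0, …, 24} with r³ ≡ 9 (mod 25) is r = 19, so m ≡ 19 (mod 25).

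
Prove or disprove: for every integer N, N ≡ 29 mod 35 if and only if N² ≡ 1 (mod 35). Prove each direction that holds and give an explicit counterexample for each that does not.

Only the forward direction holds.

(⟹) Suppose N ≡ 29 mod 35. Write N = 35j + 29. Then (35j + 29)² = 1225j² + 2030j + 841 = 35(35j² + 58j + 24) + 1, so N² ≡ 1 (mod 35).

(⟸) This fails: take N = 1. Then 1² = 1 ≡ 1 (mod 35), yet 1 ≡ 1 (mod 35), not 29.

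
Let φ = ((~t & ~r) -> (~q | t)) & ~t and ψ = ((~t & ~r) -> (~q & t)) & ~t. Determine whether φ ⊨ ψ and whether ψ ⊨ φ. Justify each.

(⇒) fails; (⇐) holds.

Forward direction. This fails. Under q = F, r = F, t = F, the left side is true but the right side is false.

Converse. Assume the antecedent. If q is true, the antecedent forces (q = T, r = T, t = F), and ((~t & ~r) -> (~q | t)) & ~t holds there. If q is false, the antecedent forces (q = F, r = T, t = F), and ((~t & ~r) -> (~q | t)) & ~t holds there. Either way ((~t & ~r) -> (~q | t)) & ~t holds.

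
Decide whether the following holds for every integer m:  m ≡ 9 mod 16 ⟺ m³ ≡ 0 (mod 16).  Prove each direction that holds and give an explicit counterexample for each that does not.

Both directions fail.

(⇒) This fails: take m = 9. Then 9 ≡ 9 (mod 16), but 9³ = 729 ≡ 9 (mod 16), not 0.

(⇐) This fails: take m = 0. Then 0³ = 0 ≡ 0 (mod 16), yet 0 ≡ 0 (mod 16), not 9.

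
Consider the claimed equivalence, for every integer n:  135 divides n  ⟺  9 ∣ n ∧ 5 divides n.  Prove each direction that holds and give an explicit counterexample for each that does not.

Only the forward direction holds.

(⟸) This fails: take n = 45. Both 9 ∣ 45 and 5 ∣ 45, yet 45 is not a multiple of 135 (since 45 = 0·135 + 45), so 135 ∤ 45.

(⟹) If 135 ∣ n, write n = 135q. Since 135 = 15·9, n = 9·(15q), so 9 ∣ n; and since 135 = 27·5, n = 5·(27q), so 5 ∣ n.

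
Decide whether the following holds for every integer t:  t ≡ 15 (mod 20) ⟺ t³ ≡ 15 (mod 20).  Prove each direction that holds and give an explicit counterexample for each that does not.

Equivalent; both directions hold.

(⟹) Suppose t ≡ 15 (mod 20). Write t = 20j + 15. Then (20j + 15)³ = 8000j³ + 18000j² + 13500j + 3375 = 20(400j³ + 900j² + 675j + 168) + 15, so t³ ≡ 15 (mod 20).

(⟸) Conversely, suppose t³ ≡ 15 (mod 20). The only residue r in {0, …, 19} with r³ ≡ 15 (mod 20) is r = 15, so t ≡ 15 (mod 20).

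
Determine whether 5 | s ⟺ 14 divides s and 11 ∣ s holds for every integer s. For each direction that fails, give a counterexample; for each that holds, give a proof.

(⇒) fails and (⇐) fails.

Forward direction. This fails: take s = 5. Certainly 5 ∣ 5, but 14 ∤ 5.

Converse. This fails: take s = 154. Both 14 ∣ 154 and 11 ∣ 154, yet 154 is not a multiple of 5 (since 154 = 30·5 + 4), so 5 ∤ 154.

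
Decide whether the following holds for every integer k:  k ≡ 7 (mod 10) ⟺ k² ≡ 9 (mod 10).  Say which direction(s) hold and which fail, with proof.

(⟹) Suppose k ≡ 7 (mod 10). Write k = 10j + 7. Then (10j + 7)² = 100j² + 140j + 49 = 10(10j² + 14j + 4) + 9, so k² ≡ 9 (mod 10).

(⟸) This fails: take k = 3. Then 3² = 9 ≡ 9 (mod 10), yet 3 ≡ 3 (mod 10), not 7.

(⇒) holds; (⇐) fails.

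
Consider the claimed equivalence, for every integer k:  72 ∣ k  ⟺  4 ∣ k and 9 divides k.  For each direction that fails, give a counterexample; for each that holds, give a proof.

(⇒) holds; (⇐) fails.

(←) This fails: take k = 36. Both 4 ∣ 36 and 9 ∣ 36, yet 36 is not a multiple of 72 (since 36 = 0·72 + 36), so 72 ∤ 36.

(→) If 72 ∣ k, write k = 72q. Since 72 = 18·4, k = 4·(18q), so 4 ∣ k; and since 72 = 8·9, k = 9·(8q), so 9 ∣ k.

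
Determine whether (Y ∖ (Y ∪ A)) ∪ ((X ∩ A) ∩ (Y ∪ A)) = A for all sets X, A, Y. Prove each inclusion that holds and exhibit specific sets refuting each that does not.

(⊆) holds; (⊇) fails.

(⊆) Let x ∈ (Y ∖ (Y ∪ A)) ∪ ((X ∩ A) ∩ (Y ∪ A)). Then either x ∈ X ∩ A and x ∉ Y; or x ∈ X ∩ A ∩ Y. In each case x ∈ A, so (Y ∖ (Y ∪ A)) ∪ ((X ∩ A) ∩ (Y ∪ A)) ⊆ A.

(⊇) This inclusion fails. Take X = ∅, A = {1}, Y = ∅; then 1 ∈ A but 1 ∉ (Y ∖ (Y ∪ A)) ∪ ((X ∩ A) ∩ (Y ∪ A)).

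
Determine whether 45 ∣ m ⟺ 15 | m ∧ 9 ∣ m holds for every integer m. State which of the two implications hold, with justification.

Both implications hold.

(⇒) If 45 ∣ m, write m = 45q. Since 45 = 3·15, m = 15·(3q), so 15 ∣ m; and since 45 = 5·9, m = 9·(5q), so 9 ∣ m.

(⇐) Suppose 15 ∣ m and 9 ∣ m. Any common multiple of 15 and 9 is a multiple of their lcm; here lcm(15, 9) = 15·9/gcd(15, 9) = 135/3 = 45, so 45 ∣ m.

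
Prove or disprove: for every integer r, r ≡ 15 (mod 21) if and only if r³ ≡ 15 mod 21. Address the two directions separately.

Forward direction. Suppose r ≡ 15 (mod 21). Write r = 21j + 15. Then (21j + 15)³ = 9261j³ + 19845j² + 14175j + 3375 = 21(441j³ + 945j² + 675j + 160) + 15, so r³ ≡ 15 (mod 21).

Converse. This fails: take r = 9. Then 9³ = 729 ≡ 15 (mod 21), yet 9 ≡ 9 (mod 21), not 15.

Not equivalent: only (⇒) holds.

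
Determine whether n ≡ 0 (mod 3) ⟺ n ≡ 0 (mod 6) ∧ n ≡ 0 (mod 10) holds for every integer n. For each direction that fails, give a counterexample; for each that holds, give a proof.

Only the reverse direction holds.

(⇒) This fails: n = 3 gives 3 ≡ 0 (mod 3) but 3 ≡ 3 (mod 6), so the conjunction on the right does not hold.

(⇐) Conversely, if n ≡ 0 (mod 6) and n ≡ 0 (mod 10), then by the Chinese remainder theorem n ≡ 0 (mod 30). Since 0 ≡ 0 (mod 3) and 3 ∣ 30, we get n ≡ 0 (mod 3).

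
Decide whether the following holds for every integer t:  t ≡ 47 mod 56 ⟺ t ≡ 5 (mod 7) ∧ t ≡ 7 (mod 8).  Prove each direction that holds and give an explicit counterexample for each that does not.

(⇒) Suppose t ≡ 47 (mod 56); write t = 56j + 47. Since 7 ∣ 56, reducing mod 7 gives t ≡ 47 ≡ 5 (mod 7); since 8 ∣ 56, reducing mod 8 gives t ≡ 47 ≡ 7 (mod 8).

(⇐) Conversely, if t ≡ 5 (mod 7) and t ≡ 7 (mod 8), then by the Chinese remainder theorem t ≡ 47 (mod 56). This is exactly t ≡ 47 (mod 56).

The biconditional holds.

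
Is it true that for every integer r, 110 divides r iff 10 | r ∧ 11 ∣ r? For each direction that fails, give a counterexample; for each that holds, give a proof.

(⇐) Suppose 10 ∣ r and 11 ∣ r. Any common multiple of 10 and 11 is a multiple of their lcm; here gcd(10, 11) = 1, so lcm(10, 11) = 10·11 = 110, so 110 ∣ r.

(⇒) If 110 ∣ r, write r = 110q. Since 110 = 11·10, r = 10·(11q), so 10 ∣ r; and since 110 = 10·11, r = 11·(10q), so 11 ∣ r.

Both directions hold.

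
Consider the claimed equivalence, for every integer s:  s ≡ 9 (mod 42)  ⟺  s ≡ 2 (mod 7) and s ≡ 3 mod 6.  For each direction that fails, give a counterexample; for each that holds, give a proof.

Both directions hold.

(←) If s ≡ 2 (mod 7) and s ≡ 3 (mod 6), then by the Chinese remainder theorem s ≡ 9 (mod 42). This is exactly s ≡ 9 (mod 42).

(→) Suppose s ≡ 9 (mod 42); write s = 42j + 9. Since 7 ∣ 42, reducing mod 7 gives s ≡ 9 ≡ 2 (mod 7); since 6 ∣ 42, reducing mod 6 gives s ≡ 9 ≡ 3 (mod 6).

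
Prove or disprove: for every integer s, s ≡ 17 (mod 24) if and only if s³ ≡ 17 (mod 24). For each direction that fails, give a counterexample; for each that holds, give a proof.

[⇐] Suppose s³ ≡ 17 (mod 24). The only residue r in {0, …, 23} with r³ ≡ 17 (mod 24) is r = 17, so s ≡ 17 (mod 24).

[⇒] Suppose s ≡ 17 (mod 24). Write s = 24j + 17. Then (24j + 17)³ = 13824j³ + 29376j² + 20808j + 4913 = 24(576j³ + 1224j² + 867j + 204) + 17, so s³ ≡ 17 (mod 24).

Both implications hold.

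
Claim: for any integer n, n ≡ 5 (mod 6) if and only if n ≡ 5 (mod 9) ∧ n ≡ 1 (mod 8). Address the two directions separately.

The forward direction fails; the converse holds.

(←) If n ≡ 5 (mod 9) and n ≡ 1 (mod 8), then by the Chinese remainder theorem n ≡ 41 (mod 72). Since 41 ≡ 5 (mod 6) and 6 ∣ 72, we get n ≡ 5 (mod 6).

(→) This fails: n = 65 gives 65 ≡ 5 (mod 6) but 65 ≡ 2 (mod 9), so the conjunction on the right does not hold.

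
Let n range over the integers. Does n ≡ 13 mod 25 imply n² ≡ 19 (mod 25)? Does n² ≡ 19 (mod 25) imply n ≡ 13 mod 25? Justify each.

(⟹) Suppose n ≡ 13 mod 25. Write n = 25j + 13. Then (25j + 13)² = 625j² + 650j + 169 = 25(25j² + 26j + 6) + 19, so n² ≡ 19 (mod 25).

(⟸) This fails: take n = 12. Then 12² = 144 ≡ 19 (mod 25), yet 12 ≡ 12 (mod 25), not 13.

Only the forward direction holds.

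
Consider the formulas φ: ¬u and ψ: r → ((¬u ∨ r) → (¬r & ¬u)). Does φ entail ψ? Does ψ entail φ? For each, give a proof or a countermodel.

(⟹) This fails. Under r = T, u = F, the left side is true but the right side is false.

(⟸) This fails. Under r = F, u = T, the left side is false but the right side is true.

Both directions fail.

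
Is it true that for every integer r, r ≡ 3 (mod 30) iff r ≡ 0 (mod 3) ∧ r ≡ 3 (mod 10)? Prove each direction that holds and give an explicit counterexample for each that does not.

Both implications hold.

(←) If r ≡ 0 (mod 3) and r ≡ 3 (mod 10), then by the Chinese remainder theorem r ≡ 3 (mod 30). This is exactly r ≡ 3 (mod 30).

(→) Suppose r ≡ 3 (mod 30); write r = 30j + 3. Since 3 ∣ 30, reducing mod 3 gives r ≡ 3 ≡ 0 (mod 3); since 10 ∣ 30, reducing mod 10 gives r ≡ 3 (mod 10).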